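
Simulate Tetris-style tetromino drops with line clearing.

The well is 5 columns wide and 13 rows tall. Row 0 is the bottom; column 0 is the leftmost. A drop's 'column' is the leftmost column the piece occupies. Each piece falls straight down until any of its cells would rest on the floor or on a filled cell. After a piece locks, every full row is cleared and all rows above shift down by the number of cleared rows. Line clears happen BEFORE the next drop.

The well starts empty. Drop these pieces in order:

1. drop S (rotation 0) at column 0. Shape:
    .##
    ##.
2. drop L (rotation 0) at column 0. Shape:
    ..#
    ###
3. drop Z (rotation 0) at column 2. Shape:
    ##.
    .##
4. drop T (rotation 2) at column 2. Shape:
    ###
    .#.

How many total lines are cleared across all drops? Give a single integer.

Answer: 0

Derivation:
Drop 1: S rot0 at col 0 lands with bottom-row=0; cleared 0 line(s) (total 0); column heights now [1 2 2 0 0], max=2
Drop 2: L rot0 at col 0 lands with bottom-row=2; cleared 0 line(s) (total 0); column heights now [3 3 4 0 0], max=4
Drop 3: Z rot0 at col 2 lands with bottom-row=3; cleared 0 line(s) (total 0); column heights now [3 3 5 5 4], max=5
Drop 4: T rot2 at col 2 lands with bottom-row=5; cleared 0 line(s) (total 0); column heights now [3 3 7 7 7], max=7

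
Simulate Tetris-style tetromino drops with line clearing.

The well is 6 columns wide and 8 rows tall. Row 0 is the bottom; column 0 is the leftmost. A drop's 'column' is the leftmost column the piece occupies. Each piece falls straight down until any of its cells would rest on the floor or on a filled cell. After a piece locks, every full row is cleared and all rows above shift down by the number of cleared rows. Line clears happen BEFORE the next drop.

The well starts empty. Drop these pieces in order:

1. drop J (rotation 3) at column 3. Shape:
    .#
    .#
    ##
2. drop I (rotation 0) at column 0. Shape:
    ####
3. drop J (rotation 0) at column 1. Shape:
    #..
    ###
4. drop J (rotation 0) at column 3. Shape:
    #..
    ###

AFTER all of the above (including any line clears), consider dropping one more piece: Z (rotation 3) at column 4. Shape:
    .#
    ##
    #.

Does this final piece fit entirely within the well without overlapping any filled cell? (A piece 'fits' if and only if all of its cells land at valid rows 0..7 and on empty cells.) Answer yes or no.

Drop 1: J rot3 at col 3 lands with bottom-row=0; cleared 0 line(s) (total 0); column heights now [0 0 0 1 3 0], max=3
Drop 2: I rot0 at col 0 lands with bottom-row=1; cleared 0 line(s) (total 0); column heights now [2 2 2 2 3 0], max=3
Drop 3: J rot0 at col 1 lands with bottom-row=2; cleared 0 line(s) (total 0); column heights now [2 4 3 3 3 0], max=4
Drop 4: J rot0 at col 3 lands with bottom-row=3; cleared 0 line(s) (total 0); column heights now [2 4 3 5 4 4], max=5
Test piece Z rot3 at col 4 (width 2): heights before test = [2 4 3 5 4 4]; fits = True

Answer: yes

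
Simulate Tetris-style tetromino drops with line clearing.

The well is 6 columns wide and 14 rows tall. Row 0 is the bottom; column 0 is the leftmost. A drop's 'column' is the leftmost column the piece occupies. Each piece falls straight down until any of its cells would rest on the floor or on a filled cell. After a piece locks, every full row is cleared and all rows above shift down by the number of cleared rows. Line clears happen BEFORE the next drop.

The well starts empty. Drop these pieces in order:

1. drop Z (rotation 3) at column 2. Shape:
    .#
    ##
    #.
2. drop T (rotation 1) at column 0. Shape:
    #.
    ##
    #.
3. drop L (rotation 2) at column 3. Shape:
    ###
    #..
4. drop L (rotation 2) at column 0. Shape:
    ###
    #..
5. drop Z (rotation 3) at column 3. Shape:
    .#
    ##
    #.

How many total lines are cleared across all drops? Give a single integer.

Answer: 1

Derivation:
Drop 1: Z rot3 at col 2 lands with bottom-row=0; cleared 0 line(s) (total 0); column heights now [0 0 2 3 0 0], max=3
Drop 2: T rot1 at col 0 lands with bottom-row=0; cleared 0 line(s) (total 0); column heights now [3 2 2 3 0 0], max=3
Drop 3: L rot2 at col 3 lands with bottom-row=3; cleared 0 line(s) (total 0); column heights now [3 2 2 5 5 5], max=5
Drop 4: L rot2 at col 0 lands with bottom-row=3; cleared 1 line(s) (total 1); column heights now [4 2 2 4 0 0], max=4
Drop 5: Z rot3 at col 3 lands with bottom-row=4; cleared 0 line(s) (total 1); column heights now [4 2 2 6 7 0], max=7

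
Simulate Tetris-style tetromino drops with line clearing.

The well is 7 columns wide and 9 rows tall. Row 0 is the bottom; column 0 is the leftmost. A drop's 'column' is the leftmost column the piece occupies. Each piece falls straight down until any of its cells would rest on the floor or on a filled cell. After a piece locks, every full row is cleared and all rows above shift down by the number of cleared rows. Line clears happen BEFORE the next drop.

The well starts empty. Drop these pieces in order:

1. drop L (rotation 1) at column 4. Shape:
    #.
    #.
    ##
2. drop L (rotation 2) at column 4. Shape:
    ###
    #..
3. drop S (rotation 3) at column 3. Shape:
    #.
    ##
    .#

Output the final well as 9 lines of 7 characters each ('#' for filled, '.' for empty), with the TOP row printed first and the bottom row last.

Answer: .......
...#...
...##..
....#..
....###
....#..
....#..
....#..
....##.

Derivation:
Drop 1: L rot1 at col 4 lands with bottom-row=0; cleared 0 line(s) (total 0); column heights now [0 0 0 0 3 1 0], max=3
Drop 2: L rot2 at col 4 lands with bottom-row=3; cleared 0 line(s) (total 0); column heights now [0 0 0 0 5 5 5], max=5
Drop 3: S rot3 at col 3 lands with bottom-row=5; cleared 0 line(s) (total 0); column heights now [0 0 0 8 7 5 5], max=8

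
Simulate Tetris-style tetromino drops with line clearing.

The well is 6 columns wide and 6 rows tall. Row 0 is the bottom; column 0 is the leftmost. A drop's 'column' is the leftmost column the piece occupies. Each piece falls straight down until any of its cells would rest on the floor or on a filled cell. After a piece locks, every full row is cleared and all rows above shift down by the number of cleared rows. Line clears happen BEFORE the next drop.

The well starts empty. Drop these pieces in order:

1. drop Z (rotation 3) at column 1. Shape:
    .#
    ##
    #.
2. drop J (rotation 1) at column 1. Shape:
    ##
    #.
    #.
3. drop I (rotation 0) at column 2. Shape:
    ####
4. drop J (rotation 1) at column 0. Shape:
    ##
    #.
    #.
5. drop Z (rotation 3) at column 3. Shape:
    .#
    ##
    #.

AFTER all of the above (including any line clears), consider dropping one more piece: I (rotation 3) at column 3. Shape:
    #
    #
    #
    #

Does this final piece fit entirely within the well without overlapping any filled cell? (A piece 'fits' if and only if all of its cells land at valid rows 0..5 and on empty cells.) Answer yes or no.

Answer: yes

Derivation:
Drop 1: Z rot3 at col 1 lands with bottom-row=0; cleared 0 line(s) (total 0); column heights now [0 2 3 0 0 0], max=3
Drop 2: J rot1 at col 1 lands with bottom-row=2; cleared 0 line(s) (total 0); column heights now [0 5 5 0 0 0], max=5
Drop 3: I rot0 at col 2 lands with bottom-row=5; cleared 0 line(s) (total 0); column heights now [0 5 6 6 6 6], max=6
Drop 4: J rot1 at col 0 lands with bottom-row=3; cleared 1 line(s) (total 1); column heights now [5 5 5 0 0 0], max=5
Drop 5: Z rot3 at col 3 lands with bottom-row=0; cleared 0 line(s) (total 1); column heights now [5 5 5 2 3 0], max=5
Test piece I rot3 at col 3 (width 1): heights before test = [5 5 5 2 3 0]; fits = True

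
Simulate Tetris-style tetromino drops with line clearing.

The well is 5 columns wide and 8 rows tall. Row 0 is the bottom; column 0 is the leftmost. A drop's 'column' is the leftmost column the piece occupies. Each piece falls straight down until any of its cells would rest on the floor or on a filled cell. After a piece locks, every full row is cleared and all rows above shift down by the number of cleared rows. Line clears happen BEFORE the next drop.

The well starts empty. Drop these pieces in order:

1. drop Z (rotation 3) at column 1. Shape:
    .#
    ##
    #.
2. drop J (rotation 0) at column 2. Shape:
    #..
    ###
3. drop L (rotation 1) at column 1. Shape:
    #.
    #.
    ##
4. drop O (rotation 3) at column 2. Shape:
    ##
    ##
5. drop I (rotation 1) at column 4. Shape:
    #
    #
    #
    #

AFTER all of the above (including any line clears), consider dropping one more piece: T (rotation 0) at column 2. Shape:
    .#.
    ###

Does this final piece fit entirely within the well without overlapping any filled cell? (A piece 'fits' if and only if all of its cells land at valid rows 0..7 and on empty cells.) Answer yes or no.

Answer: no

Derivation:
Drop 1: Z rot3 at col 1 lands with bottom-row=0; cleared 0 line(s) (total 0); column heights now [0 2 3 0 0], max=3
Drop 2: J rot0 at col 2 lands with bottom-row=3; cleared 0 line(s) (total 0); column heights now [0 2 5 4 4], max=5
Drop 3: L rot1 at col 1 lands with bottom-row=5; cleared 0 line(s) (total 0); column heights now [0 8 6 4 4], max=8
Drop 4: O rot3 at col 2 lands with bottom-row=6; cleared 0 line(s) (total 0); column heights now [0 8 8 8 4], max=8
Drop 5: I rot1 at col 4 lands with bottom-row=4; cleared 0 line(s) (total 0); column heights now [0 8 8 8 8], max=8
Test piece T rot0 at col 2 (width 3): heights before test = [0 8 8 8 8]; fits = False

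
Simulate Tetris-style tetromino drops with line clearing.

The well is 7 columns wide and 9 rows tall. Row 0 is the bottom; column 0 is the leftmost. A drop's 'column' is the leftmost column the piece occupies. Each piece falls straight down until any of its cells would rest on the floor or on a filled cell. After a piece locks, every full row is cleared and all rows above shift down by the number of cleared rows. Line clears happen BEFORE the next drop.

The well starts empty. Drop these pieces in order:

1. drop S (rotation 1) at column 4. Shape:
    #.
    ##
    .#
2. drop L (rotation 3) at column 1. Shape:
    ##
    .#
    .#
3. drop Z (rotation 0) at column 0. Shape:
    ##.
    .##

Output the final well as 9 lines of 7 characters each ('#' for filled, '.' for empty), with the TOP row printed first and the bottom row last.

Answer: .......
.......
.......
.......
##.....
.##....
.##.#..
..#.##.
..#..#.

Derivation:
Drop 1: S rot1 at col 4 lands with bottom-row=0; cleared 0 line(s) (total 0); column heights now [0 0 0 0 3 2 0], max=3
Drop 2: L rot3 at col 1 lands with bottom-row=0; cleared 0 line(s) (total 0); column heights now [0 3 3 0 3 2 0], max=3
Drop 3: Z rot0 at col 0 lands with bottom-row=3; cleared 0 line(s) (total 0); column heights now [5 5 4 0 3 2 0], max=5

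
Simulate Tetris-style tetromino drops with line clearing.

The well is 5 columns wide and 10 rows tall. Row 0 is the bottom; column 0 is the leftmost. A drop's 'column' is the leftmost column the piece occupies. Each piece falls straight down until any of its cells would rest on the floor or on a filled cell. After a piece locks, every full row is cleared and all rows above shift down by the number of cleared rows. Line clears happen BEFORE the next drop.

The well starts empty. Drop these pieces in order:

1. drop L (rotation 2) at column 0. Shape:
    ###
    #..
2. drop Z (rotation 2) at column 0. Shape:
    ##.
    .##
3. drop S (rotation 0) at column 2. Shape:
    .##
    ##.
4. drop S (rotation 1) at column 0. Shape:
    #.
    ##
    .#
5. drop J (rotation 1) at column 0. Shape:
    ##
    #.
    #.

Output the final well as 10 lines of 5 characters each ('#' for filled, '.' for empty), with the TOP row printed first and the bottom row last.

Drop 1: L rot2 at col 0 lands with bottom-row=0; cleared 0 line(s) (total 0); column heights now [2 2 2 0 0], max=2
Drop 2: Z rot2 at col 0 lands with bottom-row=2; cleared 0 line(s) (total 0); column heights now [4 4 3 0 0], max=4
Drop 3: S rot0 at col 2 lands with bottom-row=3; cleared 0 line(s) (total 0); column heights now [4 4 4 5 5], max=5
Drop 4: S rot1 at col 0 lands with bottom-row=4; cleared 0 line(s) (total 0); column heights now [7 6 4 5 5], max=7
Drop 5: J rot1 at col 0 lands with bottom-row=7; cleared 0 line(s) (total 0); column heights now [10 10 4 5 5], max=10

Answer: ##...
#....
#....
#....
##...
.#.##
####.
.##..
###..
#....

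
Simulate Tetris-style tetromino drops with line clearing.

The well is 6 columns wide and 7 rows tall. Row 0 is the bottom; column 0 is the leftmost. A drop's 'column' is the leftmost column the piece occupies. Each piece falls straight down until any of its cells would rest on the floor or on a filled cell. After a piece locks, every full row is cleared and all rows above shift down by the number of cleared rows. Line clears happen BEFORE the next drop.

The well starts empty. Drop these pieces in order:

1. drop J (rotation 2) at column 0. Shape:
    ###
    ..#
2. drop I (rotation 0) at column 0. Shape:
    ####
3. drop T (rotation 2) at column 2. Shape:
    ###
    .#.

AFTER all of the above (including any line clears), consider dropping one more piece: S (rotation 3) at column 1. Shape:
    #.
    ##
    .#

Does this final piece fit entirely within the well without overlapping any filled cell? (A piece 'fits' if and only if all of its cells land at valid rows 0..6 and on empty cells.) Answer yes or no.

Answer: no

Derivation:
Drop 1: J rot2 at col 0 lands with bottom-row=0; cleared 0 line(s) (total 0); column heights now [2 2 2 0 0 0], max=2
Drop 2: I rot0 at col 0 lands with bottom-row=2; cleared 0 line(s) (total 0); column heights now [3 3 3 3 0 0], max=3
Drop 3: T rot2 at col 2 lands with bottom-row=3; cleared 0 line(s) (total 0); column heights now [3 3 5 5 5 0], max=5
Test piece S rot3 at col 1 (width 2): heights before test = [3 3 5 5 5 0]; fits = False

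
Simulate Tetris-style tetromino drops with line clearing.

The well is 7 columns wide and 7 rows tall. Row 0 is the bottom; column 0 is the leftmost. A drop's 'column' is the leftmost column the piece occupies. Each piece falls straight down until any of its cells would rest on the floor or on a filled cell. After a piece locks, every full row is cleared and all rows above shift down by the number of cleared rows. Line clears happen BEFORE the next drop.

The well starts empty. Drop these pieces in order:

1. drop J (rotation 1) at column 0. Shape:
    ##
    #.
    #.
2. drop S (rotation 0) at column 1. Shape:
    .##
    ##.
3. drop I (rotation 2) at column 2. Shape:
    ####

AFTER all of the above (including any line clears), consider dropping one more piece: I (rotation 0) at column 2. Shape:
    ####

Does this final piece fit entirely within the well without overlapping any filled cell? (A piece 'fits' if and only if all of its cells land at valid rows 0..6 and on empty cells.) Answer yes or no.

Answer: yes

Derivation:
Drop 1: J rot1 at col 0 lands with bottom-row=0; cleared 0 line(s) (total 0); column heights now [3 3 0 0 0 0 0], max=3
Drop 2: S rot0 at col 1 lands with bottom-row=3; cleared 0 line(s) (total 0); column heights now [3 4 5 5 0 0 0], max=5
Drop 3: I rot2 at col 2 lands with bottom-row=5; cleared 0 line(s) (total 0); column heights now [3 4 6 6 6 6 0], max=6
Test piece I rot0 at col 2 (width 4): heights before test = [3 4 6 6 6 6 0]; fits = True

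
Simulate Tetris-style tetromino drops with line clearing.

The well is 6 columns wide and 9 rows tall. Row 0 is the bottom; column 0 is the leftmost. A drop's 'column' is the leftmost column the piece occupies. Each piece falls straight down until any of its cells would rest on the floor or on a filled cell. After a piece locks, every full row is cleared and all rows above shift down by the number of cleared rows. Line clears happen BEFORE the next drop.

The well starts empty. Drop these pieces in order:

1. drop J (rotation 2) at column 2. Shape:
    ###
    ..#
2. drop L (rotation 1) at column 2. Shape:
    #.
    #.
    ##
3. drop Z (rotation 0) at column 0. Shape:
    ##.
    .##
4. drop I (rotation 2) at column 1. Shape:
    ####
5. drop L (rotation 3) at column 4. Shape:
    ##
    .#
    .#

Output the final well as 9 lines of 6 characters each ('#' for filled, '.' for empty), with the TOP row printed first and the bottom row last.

Answer: ....##
.#####
##...#
.##...
..#...
..#...
..##..
..###.
....#.

Derivation:
Drop 1: J rot2 at col 2 lands with bottom-row=0; cleared 0 line(s) (total 0); column heights now [0 0 2 2 2 0], max=2
Drop 2: L rot1 at col 2 lands with bottom-row=2; cleared 0 line(s) (total 0); column heights now [0 0 5 3 2 0], max=5
Drop 3: Z rot0 at col 0 lands with bottom-row=5; cleared 0 line(s) (total 0); column heights now [7 7 6 3 2 0], max=7
Drop 4: I rot2 at col 1 lands with bottom-row=7; cleared 0 line(s) (total 0); column heights now [7 8 8 8 8 0], max=8
Drop 5: L rot3 at col 4 lands with bottom-row=6; cleared 0 line(s) (total 0); column heights now [7 8 8 8 9 9], max=9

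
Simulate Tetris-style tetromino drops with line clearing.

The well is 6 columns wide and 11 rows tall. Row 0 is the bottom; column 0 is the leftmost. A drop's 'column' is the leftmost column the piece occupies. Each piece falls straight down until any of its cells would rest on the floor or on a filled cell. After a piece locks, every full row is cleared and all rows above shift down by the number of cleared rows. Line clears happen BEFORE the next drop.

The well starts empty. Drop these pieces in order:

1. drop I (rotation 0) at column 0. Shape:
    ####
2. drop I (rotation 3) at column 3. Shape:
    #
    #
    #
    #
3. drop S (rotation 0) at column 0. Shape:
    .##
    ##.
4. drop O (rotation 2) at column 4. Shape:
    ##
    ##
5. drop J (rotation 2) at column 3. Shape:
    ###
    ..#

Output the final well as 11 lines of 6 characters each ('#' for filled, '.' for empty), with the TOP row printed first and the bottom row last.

Answer: ......
......
......
......
......
......
...###
...#.#
...#..
.###..
##.###

Derivation:
Drop 1: I rot0 at col 0 lands with bottom-row=0; cleared 0 line(s) (total 0); column heights now [1 1 1 1 0 0], max=1
Drop 2: I rot3 at col 3 lands with bottom-row=1; cleared 0 line(s) (total 0); column heights now [1 1 1 5 0 0], max=5
Drop 3: S rot0 at col 0 lands with bottom-row=1; cleared 0 line(s) (total 0); column heights now [2 3 3 5 0 0], max=5
Drop 4: O rot2 at col 4 lands with bottom-row=0; cleared 1 line(s) (total 1); column heights now [1 2 2 4 1 1], max=4
Drop 5: J rot2 at col 3 lands with bottom-row=3; cleared 0 line(s) (total 1); column heights now [1 2 2 5 5 5], max=5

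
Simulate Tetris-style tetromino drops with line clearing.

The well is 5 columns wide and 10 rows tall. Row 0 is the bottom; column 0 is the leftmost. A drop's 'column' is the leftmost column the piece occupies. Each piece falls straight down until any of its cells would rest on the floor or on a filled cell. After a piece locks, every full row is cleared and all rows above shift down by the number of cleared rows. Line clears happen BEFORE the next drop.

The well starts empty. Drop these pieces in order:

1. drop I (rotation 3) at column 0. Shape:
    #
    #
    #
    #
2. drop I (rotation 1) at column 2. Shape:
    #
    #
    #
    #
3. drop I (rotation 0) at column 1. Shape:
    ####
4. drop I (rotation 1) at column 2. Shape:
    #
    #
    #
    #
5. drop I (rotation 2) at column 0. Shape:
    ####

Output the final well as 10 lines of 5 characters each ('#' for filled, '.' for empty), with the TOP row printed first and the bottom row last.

Answer: ####.
..#..
..#..
..#..
..#..
.####
#.#..
#.#..
#.#..
#.#..

Derivation:
Drop 1: I rot3 at col 0 lands with bottom-row=0; cleared 0 line(s) (total 0); column heights now [4 0 0 0 0], max=4
Drop 2: I rot1 at col 2 lands with bottom-row=0; cleared 0 line(s) (total 0); column heights now [4 0 4 0 0], max=4
Drop 3: I rot0 at col 1 lands with bottom-row=4; cleared 0 line(s) (total 0); column heights now [4 5 5 5 5], max=5
Drop 4: I rot1 at col 2 lands with bottom-row=5; cleared 0 line(s) (total 0); column heights now [4 5 9 5 5], max=9
Drop 5: I rot2 at col 0 lands with bottom-row=9; cleared 0 line(s) (total 0); column heights now [10 10 10 10 5], max=10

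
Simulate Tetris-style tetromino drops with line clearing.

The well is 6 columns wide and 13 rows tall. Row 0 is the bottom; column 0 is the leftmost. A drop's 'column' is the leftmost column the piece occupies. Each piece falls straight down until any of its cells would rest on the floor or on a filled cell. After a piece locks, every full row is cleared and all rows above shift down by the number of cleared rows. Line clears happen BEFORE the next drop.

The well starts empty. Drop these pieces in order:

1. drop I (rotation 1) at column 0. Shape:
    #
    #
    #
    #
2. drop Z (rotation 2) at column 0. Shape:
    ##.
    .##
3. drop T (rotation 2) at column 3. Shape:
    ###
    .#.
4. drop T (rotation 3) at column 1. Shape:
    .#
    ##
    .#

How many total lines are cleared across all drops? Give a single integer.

Drop 1: I rot1 at col 0 lands with bottom-row=0; cleared 0 line(s) (total 0); column heights now [4 0 0 0 0 0], max=4
Drop 2: Z rot2 at col 0 lands with bottom-row=3; cleared 0 line(s) (total 0); column heights now [5 5 4 0 0 0], max=5
Drop 3: T rot2 at col 3 lands with bottom-row=0; cleared 0 line(s) (total 0); column heights now [5 5 4 2 2 2], max=5
Drop 4: T rot3 at col 1 lands with bottom-row=4; cleared 0 line(s) (total 0); column heights now [5 6 7 2 2 2], max=7

Answer: 0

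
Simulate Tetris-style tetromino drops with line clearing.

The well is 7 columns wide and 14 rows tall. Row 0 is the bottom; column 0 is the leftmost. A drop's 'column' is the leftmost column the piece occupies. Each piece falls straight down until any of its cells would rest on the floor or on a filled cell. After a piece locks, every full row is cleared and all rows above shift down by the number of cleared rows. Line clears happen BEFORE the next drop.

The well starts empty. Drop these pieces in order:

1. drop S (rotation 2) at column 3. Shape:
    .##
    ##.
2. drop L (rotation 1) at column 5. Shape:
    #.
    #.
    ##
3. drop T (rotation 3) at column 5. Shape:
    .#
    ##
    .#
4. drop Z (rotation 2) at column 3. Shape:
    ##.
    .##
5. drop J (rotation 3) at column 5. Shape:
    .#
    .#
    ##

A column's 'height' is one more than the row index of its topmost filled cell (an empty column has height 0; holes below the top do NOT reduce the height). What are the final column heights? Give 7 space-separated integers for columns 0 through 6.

Drop 1: S rot2 at col 3 lands with bottom-row=0; cleared 0 line(s) (total 0); column heights now [0 0 0 1 2 2 0], max=2
Drop 2: L rot1 at col 5 lands with bottom-row=2; cleared 0 line(s) (total 0); column heights now [0 0 0 1 2 5 3], max=5
Drop 3: T rot3 at col 5 lands with bottom-row=4; cleared 0 line(s) (total 0); column heights now [0 0 0 1 2 6 7], max=7
Drop 4: Z rot2 at col 3 lands with bottom-row=6; cleared 0 line(s) (total 0); column heights now [0 0 0 8 8 7 7], max=8
Drop 5: J rot3 at col 5 lands with bottom-row=7; cleared 0 line(s) (total 0); column heights now [0 0 0 8 8 8 10], max=10

Answer: 0 0 0 8 8 8 10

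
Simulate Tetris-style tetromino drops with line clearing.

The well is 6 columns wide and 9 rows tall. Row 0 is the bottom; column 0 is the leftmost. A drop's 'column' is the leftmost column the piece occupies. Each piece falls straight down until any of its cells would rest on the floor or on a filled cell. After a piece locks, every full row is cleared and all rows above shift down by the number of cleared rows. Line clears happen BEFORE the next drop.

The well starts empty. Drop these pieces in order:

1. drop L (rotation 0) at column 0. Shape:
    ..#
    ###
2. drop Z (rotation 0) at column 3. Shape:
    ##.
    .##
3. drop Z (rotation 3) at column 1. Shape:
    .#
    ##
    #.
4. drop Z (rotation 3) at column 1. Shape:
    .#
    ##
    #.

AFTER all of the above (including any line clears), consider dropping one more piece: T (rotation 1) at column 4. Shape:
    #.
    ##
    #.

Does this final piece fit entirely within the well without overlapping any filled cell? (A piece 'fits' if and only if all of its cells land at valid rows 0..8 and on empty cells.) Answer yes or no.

Answer: yes

Derivation:
Drop 1: L rot0 at col 0 lands with bottom-row=0; cleared 0 line(s) (total 0); column heights now [1 1 2 0 0 0], max=2
Drop 2: Z rot0 at col 3 lands with bottom-row=0; cleared 0 line(s) (total 0); column heights now [1 1 2 2 2 1], max=2
Drop 3: Z rot3 at col 1 lands with bottom-row=1; cleared 0 line(s) (total 0); column heights now [1 3 4 2 2 1], max=4
Drop 4: Z rot3 at col 1 lands with bottom-row=3; cleared 0 line(s) (total 0); column heights now [1 5 6 2 2 1], max=6
Test piece T rot1 at col 4 (width 2): heights before test = [1 5 6 2 2 1]; fits = True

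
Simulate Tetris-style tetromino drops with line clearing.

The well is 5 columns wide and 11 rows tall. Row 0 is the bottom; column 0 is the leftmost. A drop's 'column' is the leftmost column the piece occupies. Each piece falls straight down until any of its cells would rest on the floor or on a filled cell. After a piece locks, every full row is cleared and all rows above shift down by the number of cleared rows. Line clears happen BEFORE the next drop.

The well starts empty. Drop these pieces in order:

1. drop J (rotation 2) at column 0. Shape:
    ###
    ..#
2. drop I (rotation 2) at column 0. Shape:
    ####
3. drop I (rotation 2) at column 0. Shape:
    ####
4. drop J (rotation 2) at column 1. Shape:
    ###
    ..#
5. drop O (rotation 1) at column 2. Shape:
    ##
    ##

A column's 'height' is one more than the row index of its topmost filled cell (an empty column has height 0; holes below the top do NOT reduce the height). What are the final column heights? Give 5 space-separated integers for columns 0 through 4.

Drop 1: J rot2 at col 0 lands with bottom-row=0; cleared 0 line(s) (total 0); column heights now [2 2 2 0 0], max=2
Drop 2: I rot2 at col 0 lands with bottom-row=2; cleared 0 line(s) (total 0); column heights now [3 3 3 3 0], max=3
Drop 3: I rot2 at col 0 lands with bottom-row=3; cleared 0 line(s) (total 0); column heights now [4 4 4 4 0], max=4
Drop 4: J rot2 at col 1 lands with bottom-row=4; cleared 0 line(s) (total 0); column heights now [4 6 6 6 0], max=6
Drop 5: O rot1 at col 2 lands with bottom-row=6; cleared 0 line(s) (total 0); column heights now [4 6 8 8 0], max=8

Answer: 4 6 8 8 0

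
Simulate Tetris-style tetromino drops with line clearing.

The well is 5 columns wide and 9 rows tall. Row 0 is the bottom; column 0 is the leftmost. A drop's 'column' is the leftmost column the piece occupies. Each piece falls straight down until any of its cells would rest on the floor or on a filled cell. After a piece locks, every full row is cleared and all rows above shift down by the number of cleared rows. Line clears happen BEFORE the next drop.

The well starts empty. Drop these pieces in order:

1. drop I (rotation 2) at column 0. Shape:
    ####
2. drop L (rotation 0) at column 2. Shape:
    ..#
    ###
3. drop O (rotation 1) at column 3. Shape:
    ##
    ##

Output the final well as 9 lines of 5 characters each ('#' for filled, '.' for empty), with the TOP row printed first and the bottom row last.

Answer: .....
.....
.....
.....
...##
...##
....#
..###
####.

Derivation:
Drop 1: I rot2 at col 0 lands with bottom-row=0; cleared 0 line(s) (total 0); column heights now [1 1 1 1 0], max=1
Drop 2: L rot0 at col 2 lands with bottom-row=1; cleared 0 line(s) (total 0); column heights now [1 1 2 2 3], max=3
Drop 3: O rot1 at col 3 lands with bottom-row=3; cleared 0 line(s) (total 0); column heights now [1 1 2 5 5], max=5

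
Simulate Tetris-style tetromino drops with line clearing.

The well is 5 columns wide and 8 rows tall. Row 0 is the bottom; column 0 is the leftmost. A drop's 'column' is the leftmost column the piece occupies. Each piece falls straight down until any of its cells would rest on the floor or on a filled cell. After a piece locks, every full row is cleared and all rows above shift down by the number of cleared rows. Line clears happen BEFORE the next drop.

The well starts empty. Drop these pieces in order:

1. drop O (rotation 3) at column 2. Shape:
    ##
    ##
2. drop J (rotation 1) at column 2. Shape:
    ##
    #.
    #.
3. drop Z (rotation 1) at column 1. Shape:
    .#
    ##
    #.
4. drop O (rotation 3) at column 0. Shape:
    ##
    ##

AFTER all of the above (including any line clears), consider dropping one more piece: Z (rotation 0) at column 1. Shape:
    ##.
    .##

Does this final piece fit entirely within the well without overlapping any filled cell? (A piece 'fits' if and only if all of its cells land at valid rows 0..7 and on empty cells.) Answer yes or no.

Drop 1: O rot3 at col 2 lands with bottom-row=0; cleared 0 line(s) (total 0); column heights now [0 0 2 2 0], max=2
Drop 2: J rot1 at col 2 lands with bottom-row=2; cleared 0 line(s) (total 0); column heights now [0 0 5 5 0], max=5
Drop 3: Z rot1 at col 1 lands with bottom-row=4; cleared 0 line(s) (total 0); column heights now [0 6 7 5 0], max=7
Drop 4: O rot3 at col 0 lands with bottom-row=6; cleared 0 line(s) (total 0); column heights now [8 8 7 5 0], max=8
Test piece Z rot0 at col 1 (width 3): heights before test = [8 8 7 5 0]; fits = False

Answer: no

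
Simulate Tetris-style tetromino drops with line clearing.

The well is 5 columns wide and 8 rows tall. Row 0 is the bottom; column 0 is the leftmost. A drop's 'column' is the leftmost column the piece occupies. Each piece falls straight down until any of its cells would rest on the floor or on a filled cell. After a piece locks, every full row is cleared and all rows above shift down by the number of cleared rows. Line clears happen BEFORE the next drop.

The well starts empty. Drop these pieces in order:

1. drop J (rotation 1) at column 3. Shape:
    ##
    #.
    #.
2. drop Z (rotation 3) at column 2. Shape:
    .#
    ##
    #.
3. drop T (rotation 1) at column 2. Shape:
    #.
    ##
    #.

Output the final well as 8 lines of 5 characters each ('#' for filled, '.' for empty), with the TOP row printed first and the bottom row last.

Drop 1: J rot1 at col 3 lands with bottom-row=0; cleared 0 line(s) (total 0); column heights now [0 0 0 3 3], max=3
Drop 2: Z rot3 at col 2 lands with bottom-row=2; cleared 0 line(s) (total 0); column heights now [0 0 4 5 3], max=5
Drop 3: T rot1 at col 2 lands with bottom-row=4; cleared 0 line(s) (total 0); column heights now [0 0 7 6 3], max=7

Answer: .....
..#..
..##.
..##.
..##.
..###
...#.
...#.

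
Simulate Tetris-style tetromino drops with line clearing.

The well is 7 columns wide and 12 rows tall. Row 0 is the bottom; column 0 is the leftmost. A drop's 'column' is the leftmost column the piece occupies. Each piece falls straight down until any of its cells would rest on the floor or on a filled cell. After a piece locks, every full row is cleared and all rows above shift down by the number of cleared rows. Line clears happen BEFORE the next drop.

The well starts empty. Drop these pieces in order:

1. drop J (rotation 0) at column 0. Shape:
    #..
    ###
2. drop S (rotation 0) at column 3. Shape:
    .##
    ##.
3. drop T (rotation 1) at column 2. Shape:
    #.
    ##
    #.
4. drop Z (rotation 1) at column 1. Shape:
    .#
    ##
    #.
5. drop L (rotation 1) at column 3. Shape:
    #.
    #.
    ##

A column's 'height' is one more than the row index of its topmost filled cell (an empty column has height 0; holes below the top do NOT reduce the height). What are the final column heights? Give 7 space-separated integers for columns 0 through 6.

Answer: 2 5 6 6 4 2 0

Derivation:
Drop 1: J rot0 at col 0 lands with bottom-row=0; cleared 0 line(s) (total 0); column heights now [2 1 1 0 0 0 0], max=2
Drop 2: S rot0 at col 3 lands with bottom-row=0; cleared 0 line(s) (total 0); column heights now [2 1 1 1 2 2 0], max=2
Drop 3: T rot1 at col 2 lands with bottom-row=1; cleared 0 line(s) (total 0); column heights now [2 1 4 3 2 2 0], max=4
Drop 4: Z rot1 at col 1 lands with bottom-row=3; cleared 0 line(s) (total 0); column heights now [2 5 6 3 2 2 0], max=6
Drop 5: L rot1 at col 3 lands with bottom-row=3; cleared 0 line(s) (total 0); column heights now [2 5 6 6 4 2 0], max=6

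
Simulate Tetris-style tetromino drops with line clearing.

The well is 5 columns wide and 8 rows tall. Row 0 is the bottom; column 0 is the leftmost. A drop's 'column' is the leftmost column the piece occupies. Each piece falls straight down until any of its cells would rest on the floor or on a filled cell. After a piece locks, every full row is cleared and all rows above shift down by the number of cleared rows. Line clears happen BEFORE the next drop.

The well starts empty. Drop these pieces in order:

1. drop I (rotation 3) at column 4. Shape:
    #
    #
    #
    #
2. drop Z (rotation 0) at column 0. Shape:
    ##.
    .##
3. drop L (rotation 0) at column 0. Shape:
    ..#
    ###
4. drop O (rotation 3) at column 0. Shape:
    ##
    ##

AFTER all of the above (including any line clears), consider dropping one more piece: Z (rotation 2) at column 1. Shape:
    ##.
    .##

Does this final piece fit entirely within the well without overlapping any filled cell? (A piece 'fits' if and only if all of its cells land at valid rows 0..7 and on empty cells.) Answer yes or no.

Answer: yes

Derivation:
Drop 1: I rot3 at col 4 lands with bottom-row=0; cleared 0 line(s) (total 0); column heights now [0 0 0 0 4], max=4
Drop 2: Z rot0 at col 0 lands with bottom-row=0; cleared 0 line(s) (total 0); column heights now [2 2 1 0 4], max=4
Drop 3: L rot0 at col 0 lands with bottom-row=2; cleared 0 line(s) (total 0); column heights now [3 3 4 0 4], max=4
Drop 4: O rot3 at col 0 lands with bottom-row=3; cleared 0 line(s) (total 0); column heights now [5 5 4 0 4], max=5
Test piece Z rot2 at col 1 (width 3): heights before test = [5 5 4 0 4]; fits = True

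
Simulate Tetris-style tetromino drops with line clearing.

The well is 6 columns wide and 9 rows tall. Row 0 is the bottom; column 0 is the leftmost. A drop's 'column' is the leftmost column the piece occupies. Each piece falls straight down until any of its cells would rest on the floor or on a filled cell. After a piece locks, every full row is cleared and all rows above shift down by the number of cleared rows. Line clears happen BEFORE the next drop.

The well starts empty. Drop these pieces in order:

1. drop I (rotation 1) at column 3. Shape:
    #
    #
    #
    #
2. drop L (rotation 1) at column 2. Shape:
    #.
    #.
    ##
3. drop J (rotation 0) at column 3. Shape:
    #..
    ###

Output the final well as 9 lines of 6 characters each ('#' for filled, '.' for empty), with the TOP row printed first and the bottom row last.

Answer: ......
......
..##..
..####
..##..
...#..
...#..
...#..
...#..

Derivation:
Drop 1: I rot1 at col 3 lands with bottom-row=0; cleared 0 line(s) (total 0); column heights now [0 0 0 4 0 0], max=4
Drop 2: L rot1 at col 2 lands with bottom-row=4; cleared 0 line(s) (total 0); column heights now [0 0 7 5 0 0], max=7
Drop 3: J rot0 at col 3 lands with bottom-row=5; cleared 0 line(s) (total 0); column heights now [0 0 7 7 6 6], max=7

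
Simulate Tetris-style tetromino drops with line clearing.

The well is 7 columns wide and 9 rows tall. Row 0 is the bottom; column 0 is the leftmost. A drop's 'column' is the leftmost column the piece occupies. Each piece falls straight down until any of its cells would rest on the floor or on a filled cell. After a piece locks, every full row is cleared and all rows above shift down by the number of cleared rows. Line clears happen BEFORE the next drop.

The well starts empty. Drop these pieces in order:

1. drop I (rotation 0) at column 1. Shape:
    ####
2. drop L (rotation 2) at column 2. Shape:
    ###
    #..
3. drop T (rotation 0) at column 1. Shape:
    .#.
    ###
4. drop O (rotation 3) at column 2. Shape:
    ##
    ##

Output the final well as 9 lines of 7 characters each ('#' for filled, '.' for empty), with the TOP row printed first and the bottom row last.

Drop 1: I rot0 at col 1 lands with bottom-row=0; cleared 0 line(s) (total 0); column heights now [0 1 1 1 1 0 0], max=1
Drop 2: L rot2 at col 2 lands with bottom-row=1; cleared 0 line(s) (total 0); column heights now [0 1 3 3 3 0 0], max=3
Drop 3: T rot0 at col 1 lands with bottom-row=3; cleared 0 line(s) (total 0); column heights now [0 4 5 4 3 0 0], max=5
Drop 4: O rot3 at col 2 lands with bottom-row=5; cleared 0 line(s) (total 0); column heights now [0 4 7 7 3 0 0], max=7

Answer: .......
.......
..##...
..##...
..#....
.###...
..###..
..#....
.####..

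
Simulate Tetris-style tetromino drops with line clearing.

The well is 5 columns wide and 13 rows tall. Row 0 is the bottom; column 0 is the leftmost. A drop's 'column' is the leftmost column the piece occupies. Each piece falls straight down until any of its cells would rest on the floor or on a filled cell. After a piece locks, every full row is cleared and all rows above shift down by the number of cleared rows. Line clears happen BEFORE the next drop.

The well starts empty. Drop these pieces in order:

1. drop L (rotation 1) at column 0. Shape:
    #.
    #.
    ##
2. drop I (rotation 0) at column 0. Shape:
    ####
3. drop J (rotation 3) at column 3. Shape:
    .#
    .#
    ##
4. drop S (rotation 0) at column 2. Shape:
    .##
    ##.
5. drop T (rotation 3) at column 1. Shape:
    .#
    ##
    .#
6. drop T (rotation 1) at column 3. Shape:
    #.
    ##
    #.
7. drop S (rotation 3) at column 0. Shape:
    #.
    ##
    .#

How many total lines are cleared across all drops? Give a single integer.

Drop 1: L rot1 at col 0 lands with bottom-row=0; cleared 0 line(s) (total 0); column heights now [3 1 0 0 0], max=3
Drop 2: I rot0 at col 0 lands with bottom-row=3; cleared 0 line(s) (total 0); column heights now [4 4 4 4 0], max=4
Drop 3: J rot3 at col 3 lands with bottom-row=4; cleared 0 line(s) (total 0); column heights now [4 4 4 5 7], max=7
Drop 4: S rot0 at col 2 lands with bottom-row=6; cleared 0 line(s) (total 0); column heights now [4 4 7 8 8], max=8
Drop 5: T rot3 at col 1 lands with bottom-row=7; cleared 0 line(s) (total 0); column heights now [4 9 10 8 8], max=10
Drop 6: T rot1 at col 3 lands with bottom-row=8; cleared 0 line(s) (total 0); column heights now [4 9 10 11 10], max=11
Drop 7: S rot3 at col 0 lands with bottom-row=9; cleared 0 line(s) (total 0); column heights now [12 11 10 11 10], max=12

Answer: 0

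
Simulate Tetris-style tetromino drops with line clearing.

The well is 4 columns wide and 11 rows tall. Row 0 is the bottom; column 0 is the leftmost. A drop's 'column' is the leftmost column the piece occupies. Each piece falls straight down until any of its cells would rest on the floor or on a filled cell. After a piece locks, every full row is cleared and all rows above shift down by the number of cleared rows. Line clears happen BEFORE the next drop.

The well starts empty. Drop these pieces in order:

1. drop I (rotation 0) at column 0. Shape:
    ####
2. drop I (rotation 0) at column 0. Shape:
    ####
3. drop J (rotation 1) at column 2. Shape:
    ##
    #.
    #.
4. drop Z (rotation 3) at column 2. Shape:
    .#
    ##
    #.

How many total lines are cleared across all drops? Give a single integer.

Drop 1: I rot0 at col 0 lands with bottom-row=0; cleared 1 line(s) (total 1); column heights now [0 0 0 0], max=0
Drop 2: I rot0 at col 0 lands with bottom-row=0; cleared 1 line(s) (total 2); column heights now [0 0 0 0], max=0
Drop 3: J rot1 at col 2 lands with bottom-row=0; cleared 0 line(s) (total 2); column heights now [0 0 3 3], max=3
Drop 4: Z rot3 at col 2 lands with bottom-row=3; cleared 0 line(s) (total 2); column heights now [0 0 5 6], max=6

Answer: 2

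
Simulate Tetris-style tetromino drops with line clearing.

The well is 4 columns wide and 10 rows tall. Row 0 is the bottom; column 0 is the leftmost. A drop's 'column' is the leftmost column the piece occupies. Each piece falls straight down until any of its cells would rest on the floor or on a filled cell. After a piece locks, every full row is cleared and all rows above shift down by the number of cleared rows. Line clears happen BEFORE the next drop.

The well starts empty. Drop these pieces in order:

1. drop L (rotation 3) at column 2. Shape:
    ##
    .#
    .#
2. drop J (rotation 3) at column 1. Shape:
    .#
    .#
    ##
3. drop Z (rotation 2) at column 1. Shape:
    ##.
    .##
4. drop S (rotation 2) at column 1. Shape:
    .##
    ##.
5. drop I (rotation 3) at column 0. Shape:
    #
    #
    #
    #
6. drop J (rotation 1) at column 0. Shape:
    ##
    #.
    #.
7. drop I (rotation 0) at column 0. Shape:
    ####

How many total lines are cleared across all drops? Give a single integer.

Answer: 2

Derivation:
Drop 1: L rot3 at col 2 lands with bottom-row=0; cleared 0 line(s) (total 0); column heights now [0 0 3 3], max=3
Drop 2: J rot3 at col 1 lands with bottom-row=3; cleared 0 line(s) (total 0); column heights now [0 4 6 3], max=6
Drop 3: Z rot2 at col 1 lands with bottom-row=6; cleared 0 line(s) (total 0); column heights now [0 8 8 7], max=8
Drop 4: S rot2 at col 1 lands with bottom-row=8; cleared 0 line(s) (total 0); column heights now [0 9 10 10], max=10
Drop 5: I rot3 at col 0 lands with bottom-row=0; cleared 0 line(s) (total 0); column heights now [4 9 10 10], max=10
Drop 6: J rot1 at col 0 lands with bottom-row=7; cleared 1 line(s) (total 1); column heights now [9 9 9 7], max=9
Drop 7: I rot0 at col 0 lands with bottom-row=9; cleared 1 line(s) (total 2); column heights now [9 9 9 7], max=9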